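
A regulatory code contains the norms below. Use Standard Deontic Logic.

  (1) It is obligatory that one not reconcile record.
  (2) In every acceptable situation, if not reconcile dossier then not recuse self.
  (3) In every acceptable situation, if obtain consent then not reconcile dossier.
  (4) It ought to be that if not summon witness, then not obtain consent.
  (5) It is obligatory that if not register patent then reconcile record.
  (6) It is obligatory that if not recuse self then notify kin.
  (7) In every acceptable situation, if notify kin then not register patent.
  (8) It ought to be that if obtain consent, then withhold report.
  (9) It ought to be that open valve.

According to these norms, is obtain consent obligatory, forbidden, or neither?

Premise 1 states O(¬reconcile_record) outright.
The contrapositive of premise 5 (O(¬register_patent → reconcile_record)) is O(¬reconcile_record → register_patent), and O(¬reconcile_record) is already established, so O(register_patent).
Premise 7, O(notify_kin → ¬register_patent), contraposes to O(register_patent → ¬notify_kin); with O(register_patent) we get O(¬notify_kin).
The contrapositive of premise 6 (O(¬recuse_self → notify_kin)) is O(¬notify_kin → recuse_self), and O(¬notify_kin) is already established, so O(recuse_self).
The contrapositive of premise 2 (O(¬reconcile_dossier → ¬recuse_self)) is O(recuse_self → reconcile_dossier), and O(recuse_self) is already established, so O(reconcile_dossier).
The contrapositive of premise 3 (O(obtain_consent → ¬reconcile_dossier)) is O(reconcile_dossier → ¬obtain_consent), and O(reconcile_dossier) is already established, so O(¬obtain_consent).
Premises 4, 8, 9 do not contribute to this derivation.
Thus O(¬obtain_consent), which is F(obtain_consent): obtain_consent is forbidden.

Forbidden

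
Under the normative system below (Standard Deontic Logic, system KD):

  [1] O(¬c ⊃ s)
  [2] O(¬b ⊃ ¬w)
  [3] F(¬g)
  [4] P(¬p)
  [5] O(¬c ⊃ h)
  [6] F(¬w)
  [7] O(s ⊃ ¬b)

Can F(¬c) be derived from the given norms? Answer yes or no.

F(¬w) at premise 6 means O(w).
Premise 2 is O(¬b ⊃ ¬w); contrapositively O(w ⊃ b). Since O(w) holds, K gives O(b).
The contrapositive of premise 7 (O(s ⊃ ¬b)) is O(b ⊃ ¬s), and O(b) is already established, so O(¬s).
Premise 1 is O(¬c ⊃ s); contrapositively O(¬s ⊃ c). Since O(¬s) holds, K gives O(c).
Premises 3, 4, 5 do not contribute to this derivation.
So O(c) holds, i.e. F(¬c). The claim follows.

Yes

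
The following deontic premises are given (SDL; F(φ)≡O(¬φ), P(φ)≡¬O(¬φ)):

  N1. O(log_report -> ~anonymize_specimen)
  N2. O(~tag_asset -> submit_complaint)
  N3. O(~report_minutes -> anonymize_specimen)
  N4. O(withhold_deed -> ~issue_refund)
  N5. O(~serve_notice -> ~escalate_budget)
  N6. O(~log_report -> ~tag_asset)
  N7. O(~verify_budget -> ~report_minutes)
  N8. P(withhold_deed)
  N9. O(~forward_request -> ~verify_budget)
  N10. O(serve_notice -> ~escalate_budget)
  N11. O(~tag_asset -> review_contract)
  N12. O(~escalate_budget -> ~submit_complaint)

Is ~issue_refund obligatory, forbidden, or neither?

Neither

Premise 4 is O(withhold_deed -> ~issue_refund), but O(withhold_deed) is not derivable from the premises (the permission P(withhold_deed) asserts only ~O(~withhold_deed), not O(withhold_deed)), so it does not yield O(~issue_refund).
No premise or chain of K-axiom applications forces O(~issue_refund), and none forces O(issue_refund). So ~issue_refund is neither obligatory nor forbidden under these norms.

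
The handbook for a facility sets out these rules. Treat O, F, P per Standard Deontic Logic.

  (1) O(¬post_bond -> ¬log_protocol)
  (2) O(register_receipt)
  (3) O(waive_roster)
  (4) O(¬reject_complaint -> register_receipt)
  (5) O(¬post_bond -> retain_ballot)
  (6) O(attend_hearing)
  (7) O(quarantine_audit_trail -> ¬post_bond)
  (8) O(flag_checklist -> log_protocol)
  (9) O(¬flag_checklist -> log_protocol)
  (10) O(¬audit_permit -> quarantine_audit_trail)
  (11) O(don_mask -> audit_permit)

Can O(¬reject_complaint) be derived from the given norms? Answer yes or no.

No

Premise 4 is O(¬reject_complaint -> register_receipt); even if O(register_receipt) held, inferring O(¬reject_complaint) would be affirming the consequent — invalid.
No other premise forces O(¬reject_complaint). An ideal world satisfying every premise can still have ¬reject_complaint false, so O(¬reject_complaint) is not derivable.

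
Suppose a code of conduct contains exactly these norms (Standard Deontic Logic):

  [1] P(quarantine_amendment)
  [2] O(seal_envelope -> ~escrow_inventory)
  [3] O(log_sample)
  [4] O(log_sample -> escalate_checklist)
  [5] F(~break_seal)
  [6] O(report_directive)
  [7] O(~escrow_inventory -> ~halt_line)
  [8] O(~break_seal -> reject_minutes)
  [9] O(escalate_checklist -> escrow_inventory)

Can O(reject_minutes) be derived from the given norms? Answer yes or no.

No

Premise 8 is O(~break_seal -> reject_minutes), but O(~break_seal) is not derivable from the premises, so it does not yield O(reject_minutes).
No other premise forces O(reject_minutes). An ideal world satisfying every premise can still have reject_minutes false, so O(reject_minutes) is not derivable.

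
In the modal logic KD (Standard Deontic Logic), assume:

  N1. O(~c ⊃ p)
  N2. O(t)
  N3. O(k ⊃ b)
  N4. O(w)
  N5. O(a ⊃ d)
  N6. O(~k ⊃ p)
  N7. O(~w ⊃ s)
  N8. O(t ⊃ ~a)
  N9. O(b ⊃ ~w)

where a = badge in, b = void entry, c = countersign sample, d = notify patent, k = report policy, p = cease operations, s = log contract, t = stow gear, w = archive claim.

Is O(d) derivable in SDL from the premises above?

No

Premise 5 is O(a ⊃ d), but O(a) is not derivable from the premises, so it does not yield O(d).
No other premise forces O(d). An ideal world satisfying every premise can still have d false, so O(d) is not derivable.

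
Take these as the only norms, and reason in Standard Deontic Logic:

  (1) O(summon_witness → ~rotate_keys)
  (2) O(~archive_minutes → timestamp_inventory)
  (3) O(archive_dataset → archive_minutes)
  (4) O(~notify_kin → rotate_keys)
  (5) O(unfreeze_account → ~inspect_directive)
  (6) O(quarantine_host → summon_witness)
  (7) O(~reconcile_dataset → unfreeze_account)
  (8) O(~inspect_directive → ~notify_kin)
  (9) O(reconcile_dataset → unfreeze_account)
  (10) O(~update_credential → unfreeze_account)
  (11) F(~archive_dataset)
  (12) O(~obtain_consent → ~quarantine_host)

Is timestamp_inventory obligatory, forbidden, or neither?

Neither

Premise 2 is O(~archive_minutes → timestamp_inventory), but O(~archive_minutes) is not derivable from the premises, so it does not yield O(timestamp_inventory).
No premise or chain of K-axiom applications forces O(timestamp_inventory), and none forces O(~timestamp_inventory). So timestamp_inventory is neither obligatory nor forbidden under these norms.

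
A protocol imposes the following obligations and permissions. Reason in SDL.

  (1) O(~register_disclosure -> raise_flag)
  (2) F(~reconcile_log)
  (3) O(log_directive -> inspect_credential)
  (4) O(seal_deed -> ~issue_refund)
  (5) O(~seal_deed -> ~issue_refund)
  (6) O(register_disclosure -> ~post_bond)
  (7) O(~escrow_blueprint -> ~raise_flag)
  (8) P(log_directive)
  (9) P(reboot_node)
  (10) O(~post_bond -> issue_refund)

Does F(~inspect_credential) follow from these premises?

No

Premise 3 is O(log_directive -> inspect_credential), but O(log_directive) is not derivable from the premises (the permission P(log_directive) asserts only ~O(~log_directive), not O(log_directive)), so it does not yield O(inspect_credential).
No other premise forces O(inspect_credential). An ideal world satisfying every premise can still have ~inspect_credential true, so F(~inspect_credential) is not derivable.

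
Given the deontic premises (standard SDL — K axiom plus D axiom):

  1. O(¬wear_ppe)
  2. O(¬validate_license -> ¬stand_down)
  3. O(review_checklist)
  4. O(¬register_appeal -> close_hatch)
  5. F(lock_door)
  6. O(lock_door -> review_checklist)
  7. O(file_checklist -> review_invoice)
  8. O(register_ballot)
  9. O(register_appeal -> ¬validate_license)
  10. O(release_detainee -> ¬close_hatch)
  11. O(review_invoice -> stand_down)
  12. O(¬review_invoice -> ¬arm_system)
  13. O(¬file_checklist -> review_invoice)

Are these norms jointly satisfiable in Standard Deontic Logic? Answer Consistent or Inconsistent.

Consistent

Premise 6 is O(lock_door -> review_checklist); even if O(review_checklist) held, inferring O(lock_door) would be affirming the consequent — invalid.
So O(lock_door) is not derivable, and the apparent clash with O(¬lock_door) does not arise.
A world satisfying every obligation exists (e.g. arm_system=false, close_hatch=true, file_checklist=false, lock_door=false, register_appeal=false, register_ballot=true, release_detainee=false, review_checklist=true, review_invoice=true, stand_down=true, validate_license=true, wear_ppe=false); no atom is both obligatory and forbidden, so the set is consistent.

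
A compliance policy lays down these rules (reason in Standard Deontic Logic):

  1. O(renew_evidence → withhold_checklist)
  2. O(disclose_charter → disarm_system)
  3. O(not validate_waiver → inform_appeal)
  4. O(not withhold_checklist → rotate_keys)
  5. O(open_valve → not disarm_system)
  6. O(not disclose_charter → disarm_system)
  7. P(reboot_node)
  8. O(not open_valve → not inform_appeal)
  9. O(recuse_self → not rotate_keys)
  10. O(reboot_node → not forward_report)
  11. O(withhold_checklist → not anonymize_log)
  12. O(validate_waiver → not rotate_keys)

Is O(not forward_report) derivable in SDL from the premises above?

Premise 10 is O(reboot_node → not forward_report), but O(reboot_node) is not derivable from the premises (the permission P(reboot_node) asserts only not O(not reboot_node), not O(reboot_node)), so it does not yield O(not forward_report).
No other premise forces O(not forward_report). An ideal world satisfying every premise can still have not forward_report false, so O(not forward_report) is not derivable.

No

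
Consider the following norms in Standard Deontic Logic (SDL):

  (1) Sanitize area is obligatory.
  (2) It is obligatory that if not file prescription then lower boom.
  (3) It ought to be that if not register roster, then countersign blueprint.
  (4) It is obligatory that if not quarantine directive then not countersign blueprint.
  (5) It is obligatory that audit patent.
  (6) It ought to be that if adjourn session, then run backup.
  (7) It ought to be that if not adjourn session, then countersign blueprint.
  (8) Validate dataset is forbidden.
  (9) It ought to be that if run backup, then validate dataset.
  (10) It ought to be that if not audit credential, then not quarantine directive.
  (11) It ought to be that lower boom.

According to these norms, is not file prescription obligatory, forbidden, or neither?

Neither

Premise 2 is O(¬file_prescription → lower_boom); even if O(lower_boom) held, inferring O(¬file_prescription) would be affirming the consequent — invalid.
No premise or chain of K-axiom applications forces O(¬file_prescription), and none forces O(file_prescription). So ¬file_prescription is neither obligatory nor forbidden under these norms.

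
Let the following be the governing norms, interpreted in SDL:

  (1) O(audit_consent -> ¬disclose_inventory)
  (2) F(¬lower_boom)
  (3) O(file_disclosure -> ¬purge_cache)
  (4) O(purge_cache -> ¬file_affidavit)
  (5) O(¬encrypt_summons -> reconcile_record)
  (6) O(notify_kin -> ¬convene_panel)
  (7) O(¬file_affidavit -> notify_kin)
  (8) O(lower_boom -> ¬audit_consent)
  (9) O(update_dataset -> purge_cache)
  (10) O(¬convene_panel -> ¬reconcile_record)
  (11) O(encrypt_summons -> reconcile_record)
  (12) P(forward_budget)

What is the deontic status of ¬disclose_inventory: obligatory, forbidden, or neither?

Premise 1 is O(audit_consent -> ¬disclose_inventory), but O(audit_consent) is not derivable from the premises, so it does not yield O(¬disclose_inventory).
No premise or chain of K-axiom applications forces O(¬disclose_inventory), and none forces O(disclose_inventory). So ¬disclose_inventory is neither obligatory nor forbidden under these norms.

Neither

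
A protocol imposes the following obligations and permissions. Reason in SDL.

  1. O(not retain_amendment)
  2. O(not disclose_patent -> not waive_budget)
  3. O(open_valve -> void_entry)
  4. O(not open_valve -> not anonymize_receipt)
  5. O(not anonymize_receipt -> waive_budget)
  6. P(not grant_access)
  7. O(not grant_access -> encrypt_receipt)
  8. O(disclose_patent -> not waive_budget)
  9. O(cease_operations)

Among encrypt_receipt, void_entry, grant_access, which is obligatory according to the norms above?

void_entry

Premises 2 and 8 cover both cases: O(not disclose_patent -> not waive_budget) and O(disclose_patent -> not waive_budget). Since not disclose_patent ∨ disclose_patent is a tautology, O(not waive_budget) follows.
Premise 5, O(not anonymize_receipt -> waive_budget), contraposes to O(not waive_budget -> anonymize_receipt); with O(not waive_budget) we get O(anonymize_receipt).
Premise 4 is O(not open_valve -> not anonymize_receipt); contrapositively O(anonymize_receipt -> open_valve). Since O(anonymize_receipt) holds, K gives O(open_valve).
With premise 3, O(open_valve -> void_entry), the K-axiom yields O(void_entry).
So O(void_entry) holds — void_entry is obligatory. None of the other listed options is made obligatory by any chain of premises.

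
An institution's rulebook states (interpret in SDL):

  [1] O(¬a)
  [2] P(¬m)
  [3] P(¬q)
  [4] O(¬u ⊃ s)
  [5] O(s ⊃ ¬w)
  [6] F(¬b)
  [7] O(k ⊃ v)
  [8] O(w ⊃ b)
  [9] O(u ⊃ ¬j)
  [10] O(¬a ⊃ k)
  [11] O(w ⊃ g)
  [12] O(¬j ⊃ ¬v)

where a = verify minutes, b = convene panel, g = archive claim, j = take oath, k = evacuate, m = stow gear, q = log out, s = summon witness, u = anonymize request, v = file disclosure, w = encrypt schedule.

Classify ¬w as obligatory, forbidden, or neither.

Obligatory

Premise 1 gives O(¬a).
Applying K to premise 10 (O(¬a ⊃ k)) and O(¬a) yields O(k).
From O(k) and premise 7, O(k ⊃ v), we obtain O(v).
The contrapositive of premise 12 (O(¬j ⊃ ¬v)) is O(v ⊃ j), and O(v) is already established, so O(j).
The contrapositive of premise 9 (O(u ⊃ ¬j)) is O(j ⊃ ¬u), and O(j) is already established, so O(¬u).
Premise 4 is O(¬u ⊃ s); since O(¬u), deontic closure gives O(s).
Applying K to premise 5 (O(s ⊃ ¬w)) and O(s) yields O(¬w).
Premises 2, 3, 6, 8, 11 do not contribute to this derivation.
Hence ¬w is obligatory.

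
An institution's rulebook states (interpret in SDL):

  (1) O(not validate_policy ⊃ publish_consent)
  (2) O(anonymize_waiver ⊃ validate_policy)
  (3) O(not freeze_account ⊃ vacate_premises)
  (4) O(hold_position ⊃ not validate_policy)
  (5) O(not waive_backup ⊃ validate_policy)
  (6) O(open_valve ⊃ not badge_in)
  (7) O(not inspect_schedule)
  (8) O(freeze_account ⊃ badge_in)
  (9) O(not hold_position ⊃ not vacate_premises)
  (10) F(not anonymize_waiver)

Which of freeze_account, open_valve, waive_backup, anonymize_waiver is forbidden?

F(not anonymize_waiver) at premise 10 means O(anonymize_waiver).
From O(anonymize_waiver) and premise 2, O(anonymize_waiver ⊃ validate_policy), we obtain O(validate_policy).
Premise 4, O(hold_position ⊃ not validate_policy), contraposes to O(validate_policy ⊃ not hold_position); with O(validate_policy) we get O(not hold_position).
With premise 9, O(not hold_position ⊃ not vacate_premises), the K-axiom yields O(not vacate_premises).
Premise 3 is O(not freeze_account ⊃ vacate_premises); contrapositively O(not vacate_premises ⊃ freeze_account). Since O(not vacate_premises) holds, K gives O(freeze_account).
Premise 8 is O(freeze_account ⊃ badge_in); since O(freeze_account), deontic closure gives O(badge_in).
Premise 6 is O(open_valve ⊃ not badge_in); contrapositively O(badge_in ⊃ not open_valve). Since O(badge_in) holds, K gives O(not open_valve).
So O(not open_valve) holds, i.e. open_valve is forbidden. None of the other listed options is forbidden under the premises.

open_valve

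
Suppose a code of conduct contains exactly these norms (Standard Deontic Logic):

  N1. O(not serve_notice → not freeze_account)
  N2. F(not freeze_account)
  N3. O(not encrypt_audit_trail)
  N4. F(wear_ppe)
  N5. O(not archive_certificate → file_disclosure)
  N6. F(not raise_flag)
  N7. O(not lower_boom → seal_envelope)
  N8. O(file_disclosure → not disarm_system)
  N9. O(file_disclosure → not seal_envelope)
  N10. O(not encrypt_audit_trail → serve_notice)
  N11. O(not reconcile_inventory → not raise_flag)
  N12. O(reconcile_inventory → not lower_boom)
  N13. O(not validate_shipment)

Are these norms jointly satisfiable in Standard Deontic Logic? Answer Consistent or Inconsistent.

Premise 1 is O(not serve_notice → not freeze_account), but O(not serve_notice) is not derivable from the premises, so it does not yield O(not freeze_account).
So O(not freeze_account) is not derivable, and the apparent clash with O(freeze_account) does not arise.
A world satisfying every obligation exists (e.g. archive_certificate=true, disarm_system=false, encrypt_audit_trail=false, file_disclosure=false, freeze_account=true, lower_boom=false, raise_flag=true, reconcile_inventory=true, seal_envelope=true, serve_notice=true, validate_shipment=false, wear_ppe=false); no atom is both obligatory and forbidden, so the set is consistent.

Consistent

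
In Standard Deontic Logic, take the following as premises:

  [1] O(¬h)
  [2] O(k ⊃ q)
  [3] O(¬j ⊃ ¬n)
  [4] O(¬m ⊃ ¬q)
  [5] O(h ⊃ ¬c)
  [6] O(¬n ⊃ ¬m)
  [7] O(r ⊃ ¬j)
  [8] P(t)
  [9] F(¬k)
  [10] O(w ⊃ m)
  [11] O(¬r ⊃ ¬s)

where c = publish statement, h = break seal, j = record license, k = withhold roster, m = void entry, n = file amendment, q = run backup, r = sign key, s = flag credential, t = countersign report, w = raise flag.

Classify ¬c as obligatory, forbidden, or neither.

Premise 5 is O(h ⊃ ¬c), but O(h) is not derivable from the premises, so it does not yield O(¬c).
No premise or chain of K-axiom applications forces O(¬c), and none forces O(c). So ¬c is neither obligatory nor forbidden under these norms.

Neither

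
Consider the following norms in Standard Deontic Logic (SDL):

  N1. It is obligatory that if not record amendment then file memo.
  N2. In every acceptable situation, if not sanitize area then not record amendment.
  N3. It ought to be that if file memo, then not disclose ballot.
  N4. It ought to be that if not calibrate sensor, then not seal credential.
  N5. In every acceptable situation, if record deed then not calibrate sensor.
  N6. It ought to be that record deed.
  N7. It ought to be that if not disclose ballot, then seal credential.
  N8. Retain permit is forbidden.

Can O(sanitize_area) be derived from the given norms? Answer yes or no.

Yes

From premise 6 we have O(record_deed).
With premise 5, O(record_deed → ¬calibrate_sensor), the K-axiom yields O(¬calibrate_sensor).
With premise 4, O(¬calibrate_sensor → ¬seal_credential), the K-axiom yields O(¬seal_credential).
Premise 7, O(¬disclose_ballot → seal_credential), contraposes to O(¬seal_credential → disclose_ballot); with O(¬seal_credential) we get O(disclose_ballot).
Premise 3 is O(file_memo → ¬disclose_ballot); contrapositively O(disclose_ballot → ¬file_memo). Since O(disclose_ballot) holds, K gives O(¬file_memo).
The contrapositive of premise 1 (O(¬record_amendment → file_memo)) is O(¬file_memo → record_amendment), and O(¬file_memo) is already established, so O(record_amendment).
Premise 2, O(¬sanitize_area → ¬record_amendment), contraposes to O(record_amendment → sanitize_area); with O(record_amendment) we get O(sanitize_area).
Premise 8 does not contribute to this derivation.
So O(sanitize_area) follows.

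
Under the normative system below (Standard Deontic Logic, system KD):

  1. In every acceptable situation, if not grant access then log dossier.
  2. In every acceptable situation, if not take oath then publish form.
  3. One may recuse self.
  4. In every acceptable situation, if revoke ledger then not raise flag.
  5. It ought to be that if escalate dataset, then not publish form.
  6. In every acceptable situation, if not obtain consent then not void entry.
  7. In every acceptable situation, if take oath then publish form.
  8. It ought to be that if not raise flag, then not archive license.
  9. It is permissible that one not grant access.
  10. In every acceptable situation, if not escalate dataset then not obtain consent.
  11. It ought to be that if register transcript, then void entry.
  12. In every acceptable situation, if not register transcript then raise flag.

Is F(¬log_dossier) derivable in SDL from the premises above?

No

Premise 1 is O(¬grant_access → log_dossier), but O(¬grant_access) is not derivable from the premises (the permission P(¬grant_access) asserts only ¬O(grant_access), not O(¬grant_access)), so it does not yield O(log_dossier).
No other premise forces O(log_dossier). An ideal world satisfying every premise can still have ¬log_dossier true, so F(¬log_dossier) is not derivable.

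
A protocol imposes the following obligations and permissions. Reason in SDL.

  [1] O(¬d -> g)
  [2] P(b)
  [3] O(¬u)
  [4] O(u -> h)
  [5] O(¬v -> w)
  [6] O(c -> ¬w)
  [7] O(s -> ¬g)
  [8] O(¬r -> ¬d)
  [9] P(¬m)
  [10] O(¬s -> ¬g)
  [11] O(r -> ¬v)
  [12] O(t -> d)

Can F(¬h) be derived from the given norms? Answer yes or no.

No

Premise 4 is O(u -> h), but O(u) is not derivable from the premises, so it does not yield O(h).
No other premise forces O(h). An ideal world satisfying every premise can still have ¬h true, so F(¬h) is not derivable.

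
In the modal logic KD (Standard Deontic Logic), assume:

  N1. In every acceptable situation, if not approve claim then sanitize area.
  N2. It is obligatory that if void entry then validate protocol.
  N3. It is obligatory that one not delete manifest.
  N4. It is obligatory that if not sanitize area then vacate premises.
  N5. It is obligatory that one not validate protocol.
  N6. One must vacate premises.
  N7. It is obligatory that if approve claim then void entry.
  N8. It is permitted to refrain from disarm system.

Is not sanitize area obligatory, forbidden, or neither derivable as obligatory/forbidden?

Forbidden

Premise 5 gives O(¬validate_protocol).
Premise 2, O(void_entry → validate_protocol), contraposes to O(¬validate_protocol → ¬void_entry); with O(¬validate_protocol) we get O(¬void_entry).
The contrapositive of premise 7 (O(approve_claim → void_entry)) is O(¬void_entry → ¬approve_claim), and O(¬void_entry) is already established, so O(¬approve_claim).
With premise 1, O(¬approve_claim → sanitize_area), the K-axiom yields O(sanitize_area).
Premises 3, 4, 6, 8 do not contribute to this derivation.
Thus O(sanitize_area), which is F(¬sanitize_area): ¬sanitize_area is forbidden.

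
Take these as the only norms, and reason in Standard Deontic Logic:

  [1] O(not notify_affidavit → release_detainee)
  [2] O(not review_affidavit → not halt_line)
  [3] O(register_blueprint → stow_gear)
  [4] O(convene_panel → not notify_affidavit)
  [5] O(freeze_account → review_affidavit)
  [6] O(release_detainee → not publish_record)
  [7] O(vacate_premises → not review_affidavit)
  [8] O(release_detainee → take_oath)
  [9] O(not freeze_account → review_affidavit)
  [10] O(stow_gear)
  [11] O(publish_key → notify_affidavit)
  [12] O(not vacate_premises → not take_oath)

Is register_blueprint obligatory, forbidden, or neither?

Neither

Premise 3 is O(register_blueprint → stow_gear); even if O(stow_gear) held, inferring O(register_blueprint) would be affirming the consequent — invalid.
No premise or chain of K-axiom applications forces O(register_blueprint), and none forces O(not register_blueprint). So register_blueprint is neither obligatory nor forbidden under these norms.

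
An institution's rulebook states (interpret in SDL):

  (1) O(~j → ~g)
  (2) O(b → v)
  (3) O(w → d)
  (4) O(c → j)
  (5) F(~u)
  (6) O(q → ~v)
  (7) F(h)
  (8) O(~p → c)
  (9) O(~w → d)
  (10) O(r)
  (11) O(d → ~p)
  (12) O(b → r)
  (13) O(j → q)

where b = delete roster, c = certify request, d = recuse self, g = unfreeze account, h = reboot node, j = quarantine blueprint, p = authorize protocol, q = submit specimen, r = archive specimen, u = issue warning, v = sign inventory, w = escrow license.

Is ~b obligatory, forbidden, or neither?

Premises 3 and 9 are O(w → d) and O(~w → d); every ideal world satisfies w or ~w, so in either case d holds — hence O(d).
From O(d) and premise 11, O(d → ~p), we obtain O(~p).
With premise 8, O(~p → c), the K-axiom yields O(c).
Premise 4 is O(c → j); since O(c), deontic closure gives O(j).
With premise 13, O(j → q), the K-axiom yields O(q).
Applying K to premise 6 (O(q → ~v)) and O(q) yields O(~v).
Premise 2, O(b → v), contraposes to O(~v → ~b); with O(~v) we get O(~b).
Premises 1, 5, 7, 10, 12 do not contribute to this derivation.
Hence ~b is obligatory.

Obligatory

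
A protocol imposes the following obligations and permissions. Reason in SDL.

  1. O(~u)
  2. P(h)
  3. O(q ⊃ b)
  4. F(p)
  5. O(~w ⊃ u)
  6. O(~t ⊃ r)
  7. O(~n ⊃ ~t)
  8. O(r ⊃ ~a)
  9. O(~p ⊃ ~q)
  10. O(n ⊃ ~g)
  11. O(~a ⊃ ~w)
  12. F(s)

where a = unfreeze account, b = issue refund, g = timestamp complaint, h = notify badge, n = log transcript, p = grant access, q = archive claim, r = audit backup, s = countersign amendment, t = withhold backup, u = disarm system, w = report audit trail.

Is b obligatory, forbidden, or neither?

Premise 3 is O(q ⊃ b), but O(q) is not derivable from the premises, so it does not yield O(b).
No premise or chain of K-axiom applications forces O(b), and none forces O(~b). So b is neither obligatory nor forbidden under these norms.

Neither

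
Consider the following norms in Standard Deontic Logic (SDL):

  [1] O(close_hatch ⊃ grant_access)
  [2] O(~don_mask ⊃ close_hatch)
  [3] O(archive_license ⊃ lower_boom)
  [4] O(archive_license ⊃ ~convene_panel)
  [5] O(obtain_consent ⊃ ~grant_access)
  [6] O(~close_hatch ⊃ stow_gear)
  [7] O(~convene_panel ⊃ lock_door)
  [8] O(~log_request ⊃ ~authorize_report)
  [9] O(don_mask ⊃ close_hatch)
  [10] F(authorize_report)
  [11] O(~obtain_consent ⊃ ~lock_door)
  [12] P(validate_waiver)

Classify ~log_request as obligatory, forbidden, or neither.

Premise 8 is O(~log_request ⊃ ~authorize_report); even if O(~authorize_report) held, inferring O(~log_request) would be affirming the consequent — invalid.
No premise or chain of K-axiom applications forces O(~log_request), and none forces O(log_request). So ~log_request is neither obligatory nor forbidden under these norms.

Neither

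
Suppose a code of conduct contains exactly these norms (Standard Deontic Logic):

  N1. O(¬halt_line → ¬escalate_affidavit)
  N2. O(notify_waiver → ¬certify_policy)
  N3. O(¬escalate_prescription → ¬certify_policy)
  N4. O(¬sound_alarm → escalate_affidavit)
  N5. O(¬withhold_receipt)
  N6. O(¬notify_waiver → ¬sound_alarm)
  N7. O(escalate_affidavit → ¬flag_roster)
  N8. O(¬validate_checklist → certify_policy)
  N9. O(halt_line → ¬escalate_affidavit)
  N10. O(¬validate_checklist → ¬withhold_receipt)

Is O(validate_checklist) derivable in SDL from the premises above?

Yes

By case analysis on halt_line: premise 9 gives O(halt_line → ¬escalate_affidavit) and premise 1 gives O(¬halt_line → ¬escalate_affidavit), so O(¬escalate_affidavit) either way.
Premise 4 is O(¬sound_alarm → escalate_affidavit); contrapositively O(¬escalate_affidavit → sound_alarm). Since O(¬escalate_affidavit) holds, K gives O(sound_alarm).
The contrapositive of premise 6 (O(¬notify_waiver → ¬sound_alarm)) is O(sound_alarm → notify_waiver), and O(sound_alarm) is already established, so O(notify_waiver).
Premise 2 is O(notify_waiver → ¬certify_policy); since O(notify_waiver), deontic closure gives O(¬certify_policy).
The contrapositive of premise 8 (O(¬validate_checklist → certify_policy)) is O(¬certify_policy → validate_checklist), and O(¬certify_policy) is already established, so O(validate_checklist).
Premises 3, 5, 7, 10 do not contribute to this derivation.
So O(validate_checklist) follows.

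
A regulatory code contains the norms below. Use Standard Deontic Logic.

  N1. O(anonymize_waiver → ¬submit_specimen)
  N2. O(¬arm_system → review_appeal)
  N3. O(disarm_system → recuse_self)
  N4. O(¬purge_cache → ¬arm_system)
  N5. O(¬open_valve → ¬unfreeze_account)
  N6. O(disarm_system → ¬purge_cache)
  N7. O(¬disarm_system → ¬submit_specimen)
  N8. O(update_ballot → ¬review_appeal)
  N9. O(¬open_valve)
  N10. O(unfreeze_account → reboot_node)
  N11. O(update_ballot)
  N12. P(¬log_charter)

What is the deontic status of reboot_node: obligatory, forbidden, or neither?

Neither

Premise 10 is O(unfreeze_account → reboot_node), but O(unfreeze_account) is not derivable from the premises, so it does not yield O(reboot_node).
No premise or chain of K-axiom applications forces O(reboot_node), and none forces O(¬reboot_node). So reboot_node is neither obligatory nor forbidden under these norms.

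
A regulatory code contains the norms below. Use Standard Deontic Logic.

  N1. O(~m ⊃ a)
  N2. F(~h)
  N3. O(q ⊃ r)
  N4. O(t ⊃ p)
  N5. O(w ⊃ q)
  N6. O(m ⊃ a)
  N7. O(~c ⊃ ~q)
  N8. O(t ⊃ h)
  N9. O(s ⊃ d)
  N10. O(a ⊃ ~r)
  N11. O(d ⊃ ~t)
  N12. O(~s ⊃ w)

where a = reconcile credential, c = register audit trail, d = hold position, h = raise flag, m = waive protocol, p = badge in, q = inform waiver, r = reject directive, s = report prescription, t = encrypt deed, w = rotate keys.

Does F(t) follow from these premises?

By case analysis on ~m: premise 1 gives O(~m ⊃ a) and premise 6 gives O(m ⊃ a), so O(a) either way.
Premise 10 is O(a ⊃ ~r); since O(a), deontic closure gives O(~r).
The contrapositive of premise 3 (O(q ⊃ r)) is O(~r ⊃ ~q), and O(~r) is already established, so O(~q).
The contrapositive of premise 5 (O(w ⊃ q)) is O(~q ⊃ ~w), and O(~q) is already established, so O(~w).
Premise 12 is O(~s ⊃ w); contrapositively O(~w ⊃ s). Since O(~w) holds, K gives O(s).
From O(s) and premise 9, O(s ⊃ d), we obtain O(d).
With premise 11, O(d ⊃ ~t), the K-axiom yields O(~t).
Premises 2, 4, 7, 8 do not contribute to this derivation.
So O(~t) holds, i.e. F(t). The claim follows.

Yes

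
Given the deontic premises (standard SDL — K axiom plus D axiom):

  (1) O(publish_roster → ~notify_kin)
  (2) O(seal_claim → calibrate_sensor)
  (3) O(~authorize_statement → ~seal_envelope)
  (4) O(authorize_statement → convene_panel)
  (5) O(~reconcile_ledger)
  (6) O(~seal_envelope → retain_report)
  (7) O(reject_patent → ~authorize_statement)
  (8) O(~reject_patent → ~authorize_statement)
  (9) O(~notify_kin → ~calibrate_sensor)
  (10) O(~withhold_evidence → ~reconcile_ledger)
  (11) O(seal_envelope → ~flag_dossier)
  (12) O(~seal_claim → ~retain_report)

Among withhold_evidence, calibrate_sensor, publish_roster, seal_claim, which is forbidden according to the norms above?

Premises 8 and 7 cover both cases: O(~reject_patent → ~authorize_statement) and O(reject_patent → ~authorize_statement). Since ~reject_patent ∨ reject_patent is a tautology, O(~authorize_statement) follows.
Applying K to premise 3 (O(~authorize_statement → ~seal_envelope)) and O(~authorize_statement) yields O(~seal_envelope).
From O(~seal_envelope) and premise 6, O(~seal_envelope → retain_report), we obtain O(retain_report).
The contrapositive of premise 12 (O(~seal_claim → ~retain_report)) is O(retain_report → seal_claim), and O(retain_report) is already established, so O(seal_claim).
Applying K to premise 2 (O(seal_claim → calibrate_sensor)) and O(seal_claim) yields O(calibrate_sensor).
Premise 9, O(~notify_kin → ~calibrate_sensor), contraposes to O(calibrate_sensor → notify_kin); with O(calibrate_sensor) we get O(notify_kin).
The contrapositive of premise 1 (O(publish_roster → ~notify_kin)) is O(notify_kin → ~publish_roster), and O(notify_kin) is already established, so O(~publish_roster).
So O(~publish_roster) holds, i.e. publish_roster is forbidden. None of the other listed options is forbidden under the premises.

publish_roster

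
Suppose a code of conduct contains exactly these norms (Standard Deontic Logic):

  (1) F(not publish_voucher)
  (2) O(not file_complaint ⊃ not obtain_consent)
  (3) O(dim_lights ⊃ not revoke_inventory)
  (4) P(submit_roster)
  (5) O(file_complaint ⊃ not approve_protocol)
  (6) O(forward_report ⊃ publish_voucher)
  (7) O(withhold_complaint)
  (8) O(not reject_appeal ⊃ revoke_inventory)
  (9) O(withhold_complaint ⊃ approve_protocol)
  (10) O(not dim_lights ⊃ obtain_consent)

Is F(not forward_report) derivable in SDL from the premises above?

Premise 6 is O(forward_report ⊃ publish_voucher); even if O(publish_voucher) held, inferring O(forward_report) would be affirming the consequent — invalid.
No other premise forces O(forward_report). An ideal world satisfying every premise can still have not forward_report true, so F(not forward_report) is not derivable.

No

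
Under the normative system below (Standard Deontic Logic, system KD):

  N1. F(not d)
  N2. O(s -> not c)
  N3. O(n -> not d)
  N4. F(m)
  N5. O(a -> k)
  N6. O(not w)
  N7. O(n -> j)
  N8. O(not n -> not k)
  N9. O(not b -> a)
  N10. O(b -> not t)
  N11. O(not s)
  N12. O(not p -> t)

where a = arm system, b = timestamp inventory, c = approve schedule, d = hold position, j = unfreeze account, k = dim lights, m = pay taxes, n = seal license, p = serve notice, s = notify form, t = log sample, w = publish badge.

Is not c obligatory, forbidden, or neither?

Neither

Premise 2 is O(s -> not c), but O(s) is not derivable from the premises, so it does not yield O(not c).
No premise or chain of K-axiom applications forces O(not c), and none forces O(c). So not c is neither obligatory nor forbidden under these norms.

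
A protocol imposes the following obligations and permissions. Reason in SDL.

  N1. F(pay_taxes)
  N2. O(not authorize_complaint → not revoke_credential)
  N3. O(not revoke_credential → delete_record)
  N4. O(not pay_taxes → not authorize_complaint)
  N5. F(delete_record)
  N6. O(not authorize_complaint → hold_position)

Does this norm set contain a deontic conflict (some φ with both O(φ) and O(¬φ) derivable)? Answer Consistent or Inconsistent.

Premise 5 is F(delete_record), i.e. O(not delete_record).
The contrapositive of premise 3 (O(not revoke_credential → delete_record)) is O(not delete_record → revoke_credential), and O(not delete_record) is already established, so O(revoke_credential).
The contrapositive of premise 2 (O(not authorize_complaint → not revoke_credential)) is O(revoke_credential → authorize_complaint), and O(revoke_credential) is already established, so O(authorize_complaint).
Premise 4, O(not pay_taxes → not authorize_complaint), contraposes to O(authorize_complaint → pay_taxes); with O(authorize_complaint) we get O(pay_taxes).
However, F(pay_taxes) at premise 1 amounts to O(not pay_taxes).
We now have both O(pay_taxes) and O(not pay_taxes) — pay_taxes is simultaneously obligatory and forbidden, violating the D-axiom.

Inconsistent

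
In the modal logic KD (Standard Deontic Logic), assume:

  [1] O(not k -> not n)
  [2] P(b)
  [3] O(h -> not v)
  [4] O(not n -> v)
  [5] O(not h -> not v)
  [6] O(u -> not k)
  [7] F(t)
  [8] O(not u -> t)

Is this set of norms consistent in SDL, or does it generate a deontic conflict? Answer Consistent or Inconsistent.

By case analysis on not h: premise 5 gives O(not h -> not v) and premise 3 gives O(h -> not v), so O(not v) either way.
The contrapositive of premise 4 (O(not n -> v)) is O(not v -> n), and O(not v) is already established, so O(n).
Premise 1, O(not k -> not n), contraposes to O(n -> k); with O(n) we get O(k).
The contrapositive of premise 6 (O(u -> not k)) is O(k -> not u), and O(k) is already established, so O(not u).
With premise 8, O(not u -> t), the K-axiom yields O(t).
But premise 7, F(t), means O(not t).
We now have both O(t) and O(not t) — t is simultaneously obligatory and forbidden, violating the D-axiom.

Inconsistent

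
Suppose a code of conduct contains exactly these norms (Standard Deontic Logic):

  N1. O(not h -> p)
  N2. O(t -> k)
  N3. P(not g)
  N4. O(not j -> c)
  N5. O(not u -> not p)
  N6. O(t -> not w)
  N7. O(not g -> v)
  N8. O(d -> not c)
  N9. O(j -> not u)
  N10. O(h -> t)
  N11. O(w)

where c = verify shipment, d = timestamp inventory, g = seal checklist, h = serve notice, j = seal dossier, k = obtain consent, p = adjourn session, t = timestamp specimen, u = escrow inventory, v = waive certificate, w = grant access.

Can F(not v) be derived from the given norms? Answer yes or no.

Premise 7 is O(not g -> v), but O(not g) is not derivable from the premises (the permission P(not g) asserts only not O(g), not O(not g)), so it does not yield O(v).
No other premise forces O(v). An ideal world satisfying every premise can still have not v true, so F(not v) is not derivable.

No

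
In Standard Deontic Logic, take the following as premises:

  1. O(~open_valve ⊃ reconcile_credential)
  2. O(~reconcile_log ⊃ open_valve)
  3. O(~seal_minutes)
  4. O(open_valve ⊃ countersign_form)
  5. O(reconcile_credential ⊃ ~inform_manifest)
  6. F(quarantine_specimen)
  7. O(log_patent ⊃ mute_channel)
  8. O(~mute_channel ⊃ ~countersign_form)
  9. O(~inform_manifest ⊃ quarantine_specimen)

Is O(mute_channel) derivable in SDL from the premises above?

Yes

Premise 6, F(quarantine_specimen), is equivalent to O(~quarantine_specimen).
Premise 9 is O(~inform_manifest ⊃ quarantine_specimen); contrapositively O(~quarantine_specimen ⊃ inform_manifest). Since O(~quarantine_specimen) holds, K gives O(inform_manifest).
The contrapositive of premise 5 (O(reconcile_credential ⊃ ~inform_manifest)) is O(inform_manifest ⊃ ~reconcile_credential), and O(inform_manifest) is already established, so O(~reconcile_credential).
Premise 1 is O(~open_valve ⊃ reconcile_credential); contrapositively O(~reconcile_credential ⊃ open_valve). Since O(~reconcile_credential) holds, K gives O(open_valve).
Premise 4 is O(open_valve ⊃ countersign_form); since O(open_valve), deontic closure gives O(countersign_form).
The contrapositive of premise 8 (O(~mute_channel ⊃ ~countersign_form)) is O(countersign_form ⊃ mute_channel), and O(countersign_form) is already established, so O(mute_channel).
Premises 2, 3, 7 do not contribute to this derivation.
So O(mute_channel) follows.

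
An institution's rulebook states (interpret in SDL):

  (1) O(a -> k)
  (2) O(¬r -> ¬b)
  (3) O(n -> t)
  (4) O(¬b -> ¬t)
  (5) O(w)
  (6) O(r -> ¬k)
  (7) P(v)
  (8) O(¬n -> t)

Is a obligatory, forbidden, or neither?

Forbidden

By case analysis on n: premise 3 gives O(n -> t) and premise 8 gives O(¬n -> t), so O(t) either way.
Premise 4 is O(¬b -> ¬t); contrapositively O(t -> b). Since O(t) holds, K gives O(b).
The contrapositive of premise 2 (O(¬r -> ¬b)) is O(b -> r), and O(b) is already established, so O(r).
Applying K to premise 6 (O(r -> ¬k)) and O(r) yields O(¬k).
Premise 1 is O(a -> k); contrapositively O(¬k -> ¬a). Since O(¬k) holds, K gives O(¬a).
Premises 5, 7 do not contribute to this derivation.
Thus O(¬a), which is F(a): a is forbidden.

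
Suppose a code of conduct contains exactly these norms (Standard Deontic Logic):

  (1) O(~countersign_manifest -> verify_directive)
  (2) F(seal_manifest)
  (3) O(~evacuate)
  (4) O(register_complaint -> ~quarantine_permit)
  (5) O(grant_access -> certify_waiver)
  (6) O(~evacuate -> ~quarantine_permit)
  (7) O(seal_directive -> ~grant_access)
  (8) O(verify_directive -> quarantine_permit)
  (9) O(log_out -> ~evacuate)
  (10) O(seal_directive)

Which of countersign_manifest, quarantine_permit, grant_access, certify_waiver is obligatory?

countersign_manifest

From premise 3 we have O(~evacuate).
Applying K to premise 6 (O(~evacuate -> ~quarantine_permit)) and O(~evacuate) yields O(~quarantine_permit).
Premise 8 is O(verify_directive -> quarantine_permit); contrapositively O(~quarantine_permit -> ~verify_directive). Since O(~quarantine_permit) holds, K gives O(~verify_directive).
Premise 1, O(~countersign_manifest -> verify_directive), contraposes to O(~verify_directive -> countersign_manifest); with O(~verify_directive) we get O(countersign_manifest).
So O(countersign_manifest) holds — countersign_manifest is obligatory. None of the other listed options is made obligatory by any chain of premises.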